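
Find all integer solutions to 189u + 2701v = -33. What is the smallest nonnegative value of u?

gcd(2701, 189):
  2701 = 14*189 + 55
  189 = 3*55 + 24
  55 = 2*24 + 7
  24 = 3*7 + 3
  7 = 2*3 + 1
  3 = 3*1
so gcd(2701, 189) = 1.
1 divides -33, so solutions exist.
Back-substitute for Bézout coefficients:
  1 = 7 - 2*3
  ... = 189*(-786) + 2701*(55)
Scale by -33/1 = -33: (u₀, v₀) = (25938, -1815).
General solution: u = 25938 + 2701t, v = -1815 - 189t for integer t.
u ≥ 0: smallest is 25938 mod 2701 = 1629 (at t = -9), with v = -114.

1629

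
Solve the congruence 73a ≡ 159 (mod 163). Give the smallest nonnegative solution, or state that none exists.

58

gcd(163, 73) = 1  (163 = 2×73 + 17, 73 = 4×17 + 5, 17 = 3×5 + 2, 5 = 2×2 + 1, 2 = 2×1).
1 divides 159, so solutions exist.
Back-substituting, 73×(67) + 163×(-30) = 1.
So 73×(67) ≡ 1 (mod 163); multiply by 159: a ≡ 10653 (mod 163).
Smallest nonnegative: a = 10653 mod 163 = 58.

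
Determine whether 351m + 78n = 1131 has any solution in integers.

yes

gcd(351, 78) = 39  (351 = 4*78 + 39, 78 = 2*39).
39 divides 1131, so integer solutions exist.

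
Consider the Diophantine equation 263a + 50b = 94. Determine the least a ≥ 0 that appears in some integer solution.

38

gcd(263, 50) = 1.
1 divides 94, so solutions exist.
By Bézout, 263×(-23) + 50×(121) = 1.
Scale by 94/1 = 94: (a₀, b₀) = (-2162, 11374).
General solution: a = -2162 + 50t, b = 11374 - 263t for integer t.
a ≥ 0: smallest is -2162 mod 50 = 38 (at t = 44), with b = -198.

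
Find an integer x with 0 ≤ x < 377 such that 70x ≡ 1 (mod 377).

gcd(377, 70) = 1  (377 = 5*70 + 27, 70 = 2*27 + 16, 27 = 1*16 + 11, 16 = 1*11 + 5, 11 = 2*5 + 1, 5 = 5*1).
Back-substituting, 70*(-70) + 377*(13) = 1.
So 70*-70 ≡ 1 (mod 377), and -70 mod 377 = 307.

307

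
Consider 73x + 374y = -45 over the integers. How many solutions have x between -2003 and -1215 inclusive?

2

gcd(374, 73) = 1  (374 = 5*73 + 9, 73 = 8*9 + 1, 9 = 9*1).
Back-substituting, 73*(41) + 374*(-8) = 1.
Scale by -45: particular solution (-1845, 360); reduce x mod 374: (25, -5).
General solution: x = 25 + 374t, y = -5 - 73t for integer t.
-2003 ≤ 25 + 374t ≤ -1215 gives t ∈ [-5, -4], which is 2 values.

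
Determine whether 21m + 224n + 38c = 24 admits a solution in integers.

yes

gcd(224, 21) = 7.
gcd(7, 38) = 1.
1 divides 24, so integer solutions exist.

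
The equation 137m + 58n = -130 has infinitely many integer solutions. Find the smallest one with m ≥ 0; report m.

38

gcd(137, 58) = 1  (137 = 2·58 + 21, 58 = 2·21 + 16, 21 = 1·16 + 5, 16 = 3·5 + 1, 5 = 5·1).
1 divides -130, so solutions exist.
Back-substituting, 137·(-11) + 58·(26) = 1.
Scale by -130/1 = -130: (m₀, n₀) = (1430, -3380).
General solution: m = 1430 + 58t, n = -3380 - 137t for integer t.
m ≥ 0: smallest is 1430 mod 58 = 38 (at t = -24), with n = -92.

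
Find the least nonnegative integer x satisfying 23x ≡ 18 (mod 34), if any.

20

gcd(34, 23) = 1.
1 divides 18, so solutions exist.
By Bézout, 23×(3) + 34×(-2) = 1.
So 23×(3) ≡ 1 (mod 34); multiply by 18: x ≡ 54 (mod 34).
Smallest nonnegative: x = 54 mod 34 = 20.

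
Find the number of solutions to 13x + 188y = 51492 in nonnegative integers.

21

gcd(188, 13):
  188 = 14×13 + 6
  13 = 2×6 + 1
  6 = 6×1
so gcd(188, 13) = 1.
Back-substitute for Bézout coefficients:
  1 = 13 - 2×6
  ... = 13×(29) + 188×(-2)
Scale by 51492: one solution is (1493268, -102984). Reduce x mod 188: (172, 262).
General: x = 172 + 188t, y = 262 - 13t.
x ≥ 0 ⇒ t ≥ 0; y ≥ 0 ⇒ t ≤ 20. So t ∈ [0, 20]: 21 solutions.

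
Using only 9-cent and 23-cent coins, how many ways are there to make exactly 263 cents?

Need nonnegative integers with 9j + 23k = 263.
gcd(9, 23) = 1, and 9·(-5) + 23·(2) = 1.
So (j₀, k₀) = (-1315, 526); general j = -1315 + 23t, k = 526 - 9t.
j ≥ 0 ⇒ t ≥ 58; k ≥ 0 ⇒ t ≤ 58. That's 1 value of t.

1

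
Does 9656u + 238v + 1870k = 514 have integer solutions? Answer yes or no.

gcd(9656, 238):
  9656 = 40*238 + 136
  238 = 1*136 + 102
  136 = 1*102 + 34
  102 = 3*34
so gcd(9656, 238) = 34.
gcd(34, 1870) = 34.
34 does not divide 514 (remainder 4), so no integer solutions.

no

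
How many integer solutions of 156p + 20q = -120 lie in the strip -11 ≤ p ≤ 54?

gcd(156, 20) = 4.
By Bézout, 156·(-1) + 20·(8) = 4.
Particular solution: (0, -6).
General solution: p = 0 + 5t, q = -6 - 39t for integer t.
-11 ≤ 0 + 5t ≤ 54 gives t ∈ [-2, 10], which is 13 values.

13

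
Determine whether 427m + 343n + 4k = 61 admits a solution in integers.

gcd(427, 343) = 7  (427 = 1*343 + 84, 343 = 4*84 + 7, 84 = 12*7).
gcd(7, 4) = 1.
1 divides 61, so integer solutions exist.

yes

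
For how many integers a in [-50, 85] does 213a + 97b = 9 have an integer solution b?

1

gcd(213, 97):
  213 = 2*97 + 19
  97 = 5*19 + 2
  19 = 9*2 + 1
  2 = 2*1
so gcd(213, 97) = 1.
Back-substitute for Bézout coefficients:
  1 = 19 - 9*2
  ... = 213*(46) + 97*(-101)
Scale by 9: particular solution (414, -909); reduce a mod 97: (26, -57).
General solution: a = 26 + 97t, b = -57 - 213t for integer t.
-50 ≤ 26 + 97t ≤ 85 gives t ∈ [0, 0], which is 1 value.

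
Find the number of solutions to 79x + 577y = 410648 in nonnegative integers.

gcd(577, 79) = 1  (577 = 7×79 + 24, 79 = 3×24 + 7, 24 = 3×7 + 3, 7 = 2×3 + 1, 3 = 3×1).
Back-substituting, 79×(168) + 577×(-23) = 1.
Scale by 410648: one solution is (68988864, -9444904). Reduce x mod 577: (436, 652).
General: x = 436 + 577t, y = 652 - 79t.
x ≥ 0 ⇒ t ≥ 0; y ≥ 0 ⇒ t ≤ 8. So t ∈ [0, 8]: 9 solutions.

9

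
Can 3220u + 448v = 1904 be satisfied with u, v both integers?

yes

gcd(3220, 448) = 28.
28 divides 1904, so integer solutions exist.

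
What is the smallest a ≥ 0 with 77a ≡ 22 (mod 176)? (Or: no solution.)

14

gcd(176, 77) = 11  (176 = 2·77 + 22, 77 = 3·22 + 11, 22 = 2·11).
11 divides 22, so solutions exist.
Back-substituting, 77·(7) + 176·(-3) = 11.
So 77·(7) ≡ 11 (mod 176); multiply by 2: a ≡ 14 (mod 16).
Smallest nonnegative: a = 14 mod 16 = 14.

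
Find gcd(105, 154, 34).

gcd(154, 105):
  154 = 1·105 + 49
  105 = 2·49 + 7
  49 = 7·7
so gcd(154, 105) = 7.
gcd(7, 34) = 1.

1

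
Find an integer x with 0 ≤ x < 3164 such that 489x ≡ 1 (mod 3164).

1637

gcd(3164, 489):
  3164 = 6*489 + 230
  489 = 2*230 + 29
  230 = 7*29 + 27
  29 = 1*27 + 2
  27 = 13*2 + 1
  2 = 2*1
so gcd(3164, 489) = 1.
Back-substitute for Bézout coefficients:
  1 = 27 - 13*2
  ... = 489*(-1527) + 3164*(236)
So 489*-1527 ≡ 1 (mod 3164), and -1527 mod 3164 = 1637.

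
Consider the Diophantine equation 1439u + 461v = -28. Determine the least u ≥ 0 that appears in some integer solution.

gcd(1439, 461):
  1439 = 3×461 + 56
  461 = 8×56 + 13
  56 = 4×13 + 4
  13 = 3×4 + 1
  4 = 4×1
so gcd(1439, 461) = 1.
1 divides -28, so solutions exist.
Back-substitute for Bézout coefficients:
  1 = 13 - 3×4
  ... = 1439×(-107) + 461×(334)
Scale by -28/1 = -28: (u₀, v₀) = (2996, -9352).
General solution: u = 2996 + 461t, v = -9352 - 1439t for integer t.
u ≥ 0: smallest is 2996 mod 461 = 230 (at t = -6), with v = -718.

230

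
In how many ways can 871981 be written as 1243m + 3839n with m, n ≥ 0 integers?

gcd(3839, 1243):
  3839 = 3×1243 + 110
  1243 = 11×110 + 33
  110 = 3×33 + 11
  33 = 3×11
so gcd(3839, 1243) = 11.
Back-substitute for Bézout coefficients:
  11 = 110 - 3×33
  ... = 1243×(-105) + 3839×(34)
Scale by 79271: one solution is (-8323455, 2695214). Reduce m mod 349: (195, 164).
General: m = 195 + 349t, n = 164 - 113t.
m ≥ 0 ⇒ t ≥ 0; n ≥ 0 ⇒ t ≤ 1. So t ∈ [0, 1]: 2 solutions.

2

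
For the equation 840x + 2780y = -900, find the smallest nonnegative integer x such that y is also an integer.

128

gcd(2780, 840) = 20  (2780 = 3·840 + 260, 840 = 3·260 + 60, 260 = 4·60 + 20, 60 = 3·20).
20 divides -900, so solutions exist.
Back-substituting, 840·(-43) + 2780·(13) = 20.
Scale by -900/20 = -45: (x₀, y₀) = (1935, -585).
General solution: x = 1935 + 139t, y = -585 - 42t for integer t.
x ≥ 0: smallest is 1935 mod 139 = 128 (at t = -13), with y = -39.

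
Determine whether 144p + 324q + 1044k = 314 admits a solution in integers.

no

gcd(324, 144) = 36  (324 = 2×144 + 36, 144 = 4×36).
gcd(36, 1044) = 36.
36 does not divide 314 (remainder 26), so no integer solutions.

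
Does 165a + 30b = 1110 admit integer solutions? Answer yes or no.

gcd(165, 30):
  165 = 5×30 + 15
  30 = 2×15
so gcd(165, 30) = 15.
15 divides 1110, so integer solutions exist.

yes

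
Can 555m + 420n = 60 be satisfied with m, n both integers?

yes

gcd(555, 420) = 15.
15 divides 60, so integer solutions exist.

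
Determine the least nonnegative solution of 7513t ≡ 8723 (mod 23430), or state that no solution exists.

1601

gcd(23430, 7513) = 11.
11 divides 8723, so solutions exist.
By Bézout, 7513×(-973) + 23430×(312) = 11.
So 7513×(-973) ≡ 11 (mod 23430); multiply by 793: t ≡ -771589 (mod 2130).
Smallest nonnegative: t = -771589 mod 2130 = 1601.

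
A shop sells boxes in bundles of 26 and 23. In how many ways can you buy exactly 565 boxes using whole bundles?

Need nonnegative integers with 26j + 23k = 565.
gcd(26, 23) = 1, and 26·(8) + 23·(-9) = 1.
So (j₀, k₀) = (4520, -5085); general j = 4520 + 23t, k = -5085 - 26t.
j ≥ 0 ⇒ t ≥ -196; k ≥ 0 ⇒ t ≤ -196. That's 1 value of t.

1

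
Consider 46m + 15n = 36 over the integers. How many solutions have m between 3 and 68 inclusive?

gcd(46, 15) = 1  (46 = 3×15 + 1, 15 = 15×1).
Back-substituting, 46×(1) + 15×(-3) = 1.
Scale by 36: particular solution (36, -108); reduce m mod 15: (6, -16).
General solution: m = 6 + 15t, n = -16 - 46t for integer t.
3 ≤ 6 + 15t ≤ 68 gives t ∈ [0, 4], which is 5 values.

5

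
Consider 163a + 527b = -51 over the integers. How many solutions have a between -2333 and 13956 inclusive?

gcd(527, 163) = 1  (527 = 3*163 + 38, 163 = 4*38 + 11, 38 = 3*11 + 5, 11 = 2*5 + 1, 5 = 5*1).
Back-substituting, 163*(97) + 527*(-30) = 1.
Scale by -51: particular solution (-4947, 1530); reduce a mod 527: (323, -100).
General solution: a = 323 + 527t, b = -100 - 163t for integer t.
-2333 ≤ 323 + 527t ≤ 13956 gives t ∈ [-5, 25], which is 31 values.

31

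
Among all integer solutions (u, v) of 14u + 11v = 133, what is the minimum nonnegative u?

4

gcd(14, 11) = 1.
1 divides 133, so solutions exist.
By Bézout, 14*(4) + 11*(-5) = 1.
Scale by 133/1 = 133: (u₀, v₀) = (532, -665).
General solution: u = 532 + 11t, v = -665 - 14t for integer t.
u ≥ 0: smallest is 532 mod 11 = 4 (at t = -48), with v = 7.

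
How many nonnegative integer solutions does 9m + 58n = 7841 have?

gcd(58, 9):
  58 = 6·9 + 4
  9 = 2·4 + 1
  4 = 4·1
so gcd(58, 9) = 1.
Back-substitute for Bézout coefficients:
  1 = 9 - 2·4
  ... = 9·(13) + 58·(-2)
Scale by 7841: one solution is (101933, -15682). Reduce m mod 58: (27, 131).
General: m = 27 + 58t, n = 131 - 9t.
m ≥ 0 ⇒ t ≥ 0; n ≥ 0 ⇒ t ≤ 14. So t ∈ [0, 14]: 15 solutions.

15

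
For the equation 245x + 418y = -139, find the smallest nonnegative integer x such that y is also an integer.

269

gcd(418, 245):
  418 = 1*245 + 173
  245 = 1*173 + 72
  173 = 2*72 + 29
  72 = 2*29 + 14
  29 = 2*14 + 1
  14 = 14*1
so gcd(418, 245) = 1.
1 divides -139, so solutions exist.
Back-substitute for Bézout coefficients:
  1 = 29 - 2*14
  ... = 245*(-29) + 418*(17)
Scale by -139/1 = -139: (x₀, y₀) = (4031, -2363).
General solution: x = 4031 + 418t, y = -2363 - 245t for integer t.
x ≥ 0: smallest is 4031 mod 418 = 269 (at t = -9), with y = -158.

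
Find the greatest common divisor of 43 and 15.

1

gcd(43, 15) = 1  (43 = 2·15 + 13, 15 = 1·13 + 2, 13 = 6·2 + 1, 2 = 2·1).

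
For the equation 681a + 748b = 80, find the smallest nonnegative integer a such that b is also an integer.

gcd(748, 681):
  748 = 1·681 + 67
  681 = 10·67 + 11
  67 = 6·11 + 1
  11 = 11·1
so gcd(748, 681) = 1.
1 divides 80, so solutions exist.
Back-substitute for Bézout coefficients:
  1 = 67 - 6·11
  ... = 681·(-67) + 748·(61)
Scale by 80/1 = 80: (a₀, b₀) = (-5360, 4880).
General solution: a = -5360 + 748t, b = 4880 - 681t for integer t.
a ≥ 0: smallest is -5360 mod 748 = 624 (at t = 8), with b = -568.

624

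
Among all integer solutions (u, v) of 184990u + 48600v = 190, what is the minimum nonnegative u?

3481

gcd(184990, 48600) = 10.
10 divides 190, so solutions exist.
By Bézout, 184990·(439) + 48600·(-1671) = 10.
Scale by 190/10 = 19: (u₀, v₀) = (8341, -31749).
General solution: u = 8341 + 4860t, v = -31749 - 18499t for integer t.
u ≥ 0: smallest is 8341 mod 4860 = 3481 (at t = -1), with v = -13250.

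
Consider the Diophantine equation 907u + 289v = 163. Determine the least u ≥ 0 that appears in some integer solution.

98

gcd(907, 289) = 1.
1 divides 163, so solutions exist.
By Bézout, 907×(-65) + 289×(204) = 1.
Scale by 163/1 = 163: (u₀, v₀) = (-10595, 33252).
General solution: u = -10595 + 289t, v = 33252 - 907t for integer t.
u ≥ 0: smallest is -10595 mod 289 = 98 (at t = 37), with v = -307.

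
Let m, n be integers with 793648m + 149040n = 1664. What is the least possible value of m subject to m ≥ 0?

6128

gcd(793648, 149040):
  793648 = 5×149040 + 48448
  149040 = 3×48448 + 3696
  48448 = 13×3696 + 400
  3696 = 9×400 + 96
  400 = 4×96 + 16
  96 = 6×16
so gcd(793648, 149040) = 16.
16 divides 1664, so solutions exist.
Back-substitute for Bézout coefficients:
  16 = 400 - 4×96
  ... = 793648×(1492) + 149040×(-7945)
Scale by 1664/16 = 104: (m₀, n₀) = (155168, -826280).
General solution: m = 155168 + 9315t, n = -826280 - 49603t for integer t.
m ≥ 0: smallest is 155168 mod 9315 = 6128 (at t = -16), with n = -32632.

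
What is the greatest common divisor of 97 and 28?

gcd(97, 28) = 1  (97 = 3*28 + 13, 28 = 2*13 + 2, 13 = 6*2 + 1, 2 = 2*1).

1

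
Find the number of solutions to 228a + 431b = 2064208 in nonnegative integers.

21

gcd(431, 228) = 1  (431 = 1×228 + 203, 228 = 1×203 + 25, 203 = 8×25 + 3, 25 = 8×3 + 1, 3 = 3×1).
Back-substituting, 228×(138) + 431×(-73) = 1.
Scale by 2064208: one solution is (284860704, -150687184). Reduce a mod 431: (305, 4628).
General: a = 305 + 431t, b = 4628 - 228t.
a ≥ 0 ⇒ t ≥ 0; b ≥ 0 ⇒ t ≤ 20. So t ∈ [0, 20]: 21 solutions.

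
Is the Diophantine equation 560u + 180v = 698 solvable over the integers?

no

gcd(560, 180):
  560 = 3×180 + 20
  180 = 9×20
so gcd(560, 180) = 20.
20 does not divide 698 (remainder 18), so no integer solutions.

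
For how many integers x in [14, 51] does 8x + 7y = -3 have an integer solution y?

5

gcd(8, 7) = 1.
By Bézout, 8×(1) + 7×(-1) = 1.
Particular solution: (4, -5).
General solution: x = 4 + 7t, y = -5 - 8t for integer t.
14 ≤ 4 + 7t ≤ 51 gives t ∈ [2, 6], which is 5 values.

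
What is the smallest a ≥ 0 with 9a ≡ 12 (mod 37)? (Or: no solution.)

26

gcd(37, 9) = 1  (37 = 4*9 + 1, 9 = 9*1).
1 divides 12, so solutions exist.
Back-substituting, 9*(-4) + 37*(1) = 1.
So 9*(-4) ≡ 1 (mod 37); multiply by 12: a ≡ -48 (mod 37).
Smallest nonnegative: a = -48 mod 37 = 26.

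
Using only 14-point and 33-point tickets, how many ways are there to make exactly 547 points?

1

Need nonnegative integers with 14j + 33k = 547.
gcd(14, 33) = 1, and 14·(-7) + 33·(3) = 1.
So (j₀, k₀) = (-3829, 1641); general j = -3829 + 33t, k = 1641 - 14t.
j ≥ 0 ⇒ t ≥ 117; k ≥ 0 ⇒ t ≤ 117. That's 1 value of t.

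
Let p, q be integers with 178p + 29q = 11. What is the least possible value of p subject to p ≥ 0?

gcd(178, 29) = 1  (178 = 6*29 + 4, 29 = 7*4 + 1, 4 = 4*1).
1 divides 11, so solutions exist.
Back-substituting, 178*(-7) + 29*(43) = 1.
Scale by 11/1 = 11: (p₀, q₀) = (-77, 473).
General solution: p = -77 + 29t, q = 473 - 178t for integer t.
p ≥ 0: smallest is -77 mod 29 = 10 (at t = 3), with q = -61.

10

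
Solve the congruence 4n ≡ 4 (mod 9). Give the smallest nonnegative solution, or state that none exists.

1

gcd(9, 4) = 1  (9 = 2·4 + 1, 4 = 4·1).
1 divides 4, so solutions exist.
Back-substituting, 4·(-2) + 9·(1) = 1.
So 4·(-2) ≡ 1 (mod 9); multiply by 4: n ≡ -8 (mod 9).
Smallest nonnegative: n = -8 mod 9 = 1.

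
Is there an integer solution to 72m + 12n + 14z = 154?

yes

gcd(72, 12) = 12  (72 = 6·12).
gcd(12, 14) = 2.
2 divides 154, so integer solutions exist.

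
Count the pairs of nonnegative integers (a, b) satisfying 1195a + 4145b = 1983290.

2

gcd(4145, 1195) = 5.
By Bézout, 1195·(111) + 4145·(-32) = 5.
One solution: (19, 473).
General: a = 19 + 829t, b = 473 - 239t.
a ≥ 0 ⇒ t ≥ 0; b ≥ 0 ⇒ t ≤ 1. So t ∈ [0, 1]: 2 solutions.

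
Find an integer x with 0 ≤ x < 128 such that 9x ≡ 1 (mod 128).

57

gcd(128, 9):
  128 = 14×9 + 2
  9 = 4×2 + 1
  2 = 2×1
so gcd(128, 9) = 1.
Back-substitute for Bézout coefficients:
  1 = 9 - 4×2
  ... = 9×(57) + 128×(-4)
So 9×57 ≡ 1 (mod 128), and 57 mod 128 = 57.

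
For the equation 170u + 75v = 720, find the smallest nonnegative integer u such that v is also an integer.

gcd(170, 75):
  170 = 2*75 + 20
  75 = 3*20 + 15
  20 = 1*15 + 5
  15 = 3*5
so gcd(170, 75) = 5.
5 divides 720, so solutions exist.
Back-substitute for Bézout coefficients:
  5 = 20 - 1*15
  ... = 170*(4) + 75*(-9)
Scale by 720/5 = 144: (u₀, v₀) = (576, -1296).
General solution: u = 576 + 15t, v = -1296 - 34t for integer t.
u ≥ 0: smallest is 576 mod 15 = 6 (at t = -38), with v = -4.

6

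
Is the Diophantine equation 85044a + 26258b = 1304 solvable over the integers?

gcd(85044, 26258) = 38.
38 does not divide 1304 (remainder 12), so no integer solutions.

no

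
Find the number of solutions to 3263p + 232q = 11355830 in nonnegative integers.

15

gcd(3263, 232):
  3263 = 14·232 + 15
  232 = 15·15 + 7
  15 = 2·7 + 1
  7 = 7·1
so gcd(3263, 232) = 1.
Back-substitute for Bézout coefficients:
  1 = 15 - 2·7
  ... = 3263·(31) + 232·(-436)
Scale by 11355830: one solution is (352030730, -4951141880). Reduce p mod 232: (194, 46219).
General: p = 194 + 232t, q = 46219 - 3263t.
p ≥ 0 ⇒ t ≥ 0; q ≥ 0 ⇒ t ≤ 14. So t ∈ [0, 14]: 15 solutions.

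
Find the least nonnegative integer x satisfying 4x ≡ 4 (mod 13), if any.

1

gcd(13, 4) = 1  (13 = 3·4 + 1, 4 = 4·1).
1 divides 4, so solutions exist.
Back-substituting, 4·(-3) + 13·(1) = 1.
So 4·(-3) ≡ 1 (mod 13); multiply by 4: x ≡ -12 (mod 13).
Smallest nonnegative: x = -12 mod 13 = 1.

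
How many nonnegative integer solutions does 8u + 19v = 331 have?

3

gcd(19, 8):
  19 = 2×8 + 3
  8 = 2×3 + 2
  3 = 1×2 + 1
  2 = 2×1
so gcd(19, 8) = 1.
Back-substitute for Bézout coefficients:
  1 = 3 - 1×2
  ... = 8×(-7) + 19×(3)
Scale by 331: one solution is (-2317, 993). Reduce u mod 19: (1, 17).
General: u = 1 + 19t, v = 17 - 8t.
u ≥ 0 ⇒ t ≥ 0; v ≥ 0 ⇒ t ≤ 2. So t ∈ [0, 2]: 3 solutions.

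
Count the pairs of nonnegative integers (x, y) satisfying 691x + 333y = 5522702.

gcd(691, 333):
  691 = 2·333 + 25
  333 = 13·25 + 8
  25 = 3·8 + 1
  8 = 8·1
so gcd(691, 333) = 1.
Back-substitute for Bézout coefficients:
  1 = 25 - 3·8
  ... = 691·(40) + 333·(-83)
Scale by 5522702: one solution is (220908080, -458384266). Reduce x mod 333: (209, 16151).
General: x = 209 + 333t, y = 16151 - 691t.
x ≥ 0 ⇒ t ≥ 0; y ≥ 0 ⇒ t ≤ 23. So t ∈ [0, 23]: 24 solutions.

24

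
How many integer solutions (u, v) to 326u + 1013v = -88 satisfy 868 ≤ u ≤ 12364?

gcd(1013, 326) = 1.
By Bézout, 326·(463) + 1013·(-149) = 1.
Particular solution: (789, -254).
General solution: u = 789 + 1013t, v = -254 - 326t for integer t.
868 ≤ 789 + 1013t ≤ 12364 gives t ∈ [1, 11], which is 11 values.

11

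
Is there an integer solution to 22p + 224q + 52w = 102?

gcd(224, 22) = 2.
gcd(2, 52) = 2.
2 divides 102, so integer solutions exist.

yes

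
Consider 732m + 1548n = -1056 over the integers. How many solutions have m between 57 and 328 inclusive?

gcd(1548, 732) = 12  (1548 = 2×732 + 84, 732 = 8×84 + 60, 84 = 1×60 + 24, 60 = 2×24 + 12, 24 = 2×12).
Back-substituting, 732×(55) + 1548×(-26) = 12.
Scale by -88: particular solution (-4840, 2288); reduce m mod 129: (62, -30).
General solution: m = 62 + 129t, n = -30 - 61t for integer t.
57 ≤ 62 + 129t ≤ 328 gives t ∈ [0, 2], which is 3 values.

3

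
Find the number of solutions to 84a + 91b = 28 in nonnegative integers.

gcd(91, 84):
  91 = 1*84 + 7
  84 = 12*7
so gcd(91, 84) = 7.
Back-substitute for Bézout coefficients:
  7 = 91 - 1*84
  ... = 84*(-1) + 91*(1)
Scale by 4: one solution is (-4, 4). Reduce a mod 13: (9, -8).
General: a = 9 + 13t, b = -8 - 12t.
a ≥ 0 ⇒ t ≥ 0; b ≥ 0 ⇒ t ≤ -1. So t ∈ [0, -1]: 0 solutions.

0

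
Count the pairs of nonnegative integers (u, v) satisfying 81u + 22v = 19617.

gcd(81, 22) = 1.
By Bézout, 81*(3) + 22*(-11) = 1.
One solution: (1, 888).
General: u = 1 + 22t, v = 888 - 81t.
u ≥ 0 ⇒ t ≥ 0; v ≥ 0 ⇒ t ≤ 10. So t ∈ [0, 10]: 11 solutions.

11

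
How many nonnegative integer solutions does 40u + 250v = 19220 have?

19

gcd(250, 40) = 10  (250 = 6*40 + 10, 40 = 4*10).
Back-substituting, 40*(-6) + 250*(1) = 10.
Scale by 1922: one solution is (-11532, 1922). Reduce u mod 25: (18, 74).
General: u = 18 + 25t, v = 74 - 4t.
u ≥ 0 ⇒ t ≥ 0; v ≥ 0 ⇒ t ≤ 18. So t ∈ [0, 18]: 19 solutions.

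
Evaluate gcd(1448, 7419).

gcd(7419, 1448) = 1  (7419 = 5*1448 + 179, 1448 = 8*179 + 16, 179 = 11*16 + 3, 16 = 5*3 + 1, 3 = 3*1).

1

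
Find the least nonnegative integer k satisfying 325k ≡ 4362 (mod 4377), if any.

606

gcd(4377, 325):
  4377 = 13·325 + 152
  325 = 2·152 + 21
  152 = 7·21 + 5
  21 = 4·5 + 1
  5 = 5·1
so gcd(4377, 325) = 1.
1 divides 4362, so solutions exist.
Back-substitute for Bézout coefficients:
  1 = 21 - 4·5
  ... = 325·(835) + 4377·(-62)
So 325·(835) ≡ 1 (mod 4377); multiply by 4362: k ≡ 3642270 (mod 4377).
Smallest nonnegative: k = 3642270 mod 4377 = 606.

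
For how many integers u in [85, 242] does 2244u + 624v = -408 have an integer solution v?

3

gcd(2244, 624) = 12  (2244 = 3*624 + 372, 624 = 1*372 + 252, 372 = 1*252 + 120, 252 = 2*120 + 12, 120 = 10*12).
Back-substituting, 2244*(-5) + 624*(18) = 12.
Scale by -34: particular solution (170, -612); reduce u mod 52: (14, -51).
General solution: u = 14 + 52t, v = -51 - 187t for integer t.
85 ≤ 14 + 52t ≤ 242 gives t ∈ [2, 4], which is 3 values.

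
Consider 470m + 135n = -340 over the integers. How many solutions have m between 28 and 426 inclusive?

gcd(470, 135) = 5.
By Bézout, 470×(-2) + 135×(7) = 5.
Particular solution: (1, -6).
General solution: m = 1 + 27t, n = -6 - 94t for integer t.
28 ≤ 1 + 27t ≤ 426 gives t ∈ [1, 15], which is 15 values.

15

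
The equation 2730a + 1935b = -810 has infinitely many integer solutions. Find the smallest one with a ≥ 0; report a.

gcd(2730, 1935) = 15.
15 divides -810, so solutions exist.
By Bézout, 2730*(56) + 1935*(-79) = 15.
Scale by -810/15 = -54: (a₀, b₀) = (-3024, 4266).
General solution: a = -3024 + 129t, b = 4266 - 182t for integer t.
a ≥ 0: smallest is -3024 mod 129 = 72 (at t = 24), with b = -102.

72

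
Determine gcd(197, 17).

1

gcd(197, 17):
  197 = 11×17 + 10
  17 = 1×10 + 7
  10 = 1×7 + 3
  7 = 2×3 + 1
  3 = 3×1
so gcd(197, 17) = 1.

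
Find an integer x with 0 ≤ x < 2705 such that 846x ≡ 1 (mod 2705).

gcd(2705, 846) = 1.
By Bézout, 846·(1231) + 2705·(-385) = 1.
So 846·1231 ≡ 1 (mod 2705), and 1231 mod 2705 = 1231.

1231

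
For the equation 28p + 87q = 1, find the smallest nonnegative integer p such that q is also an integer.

gcd(87, 28) = 1.
1 divides 1, so solutions exist.
By Bézout, 28×(28) + 87×(-9) = 1.
Scale by 1/1 = 1: (p₀, q₀) = (28, -9).
General solution: p = 28 + 87t, q = -9 - 28t for integer t.
p ≥ 0: smallest is 28 mod 87 = 28 (at t = 0), with q = -9.

28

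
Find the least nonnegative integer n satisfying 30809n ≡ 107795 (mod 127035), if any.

gcd(127035, 30809) = 1.
1 divides 107795, so solutions exist.
By Bézout, 30809·(-41431) + 127035·(10048) = 1.
So 30809·(-41431) ≡ 1 (mod 127035); multiply by 107795: n ≡ -4466054645 (mod 127035).
Smallest nonnegative: n = -4466054645 mod 127035 = 114850.

114850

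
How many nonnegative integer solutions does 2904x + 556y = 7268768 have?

gcd(2904, 556) = 4  (2904 = 5*556 + 124, 556 = 4*124 + 60, 124 = 2*60 + 4, 60 = 15*4).
Back-substituting, 2904*(9) + 556*(-47) = 4.
Scale by 1817192: one solution is (16354728, -85408024). Reduce x mod 139: (127, 12410).
General: x = 127 + 139t, y = 12410 - 726t.
x ≥ 0 ⇒ t ≥ 0; y ≥ 0 ⇒ t ≤ 17. So t ∈ [0, 17]: 18 solutions.

18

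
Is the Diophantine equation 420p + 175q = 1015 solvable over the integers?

yes

gcd(420, 175):
  420 = 2·175 + 70
  175 = 2·70 + 35
  70 = 2·35
so gcd(420, 175) = 35.
35 divides 1015, so integer solutions exist.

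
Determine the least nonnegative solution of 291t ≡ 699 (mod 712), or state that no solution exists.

641

gcd(712, 291) = 1  (712 = 2*291 + 130, 291 = 2*130 + 31, 130 = 4*31 + 6, 31 = 5*6 + 1, 6 = 6*1).
1 divides 699, so solutions exist.
Back-substituting, 291*(115) + 712*(-47) = 1.
So 291*(115) ≡ 1 (mod 712); multiply by 699: t ≡ 80385 (mod 712).
Smallest nonnegative: t = 80385 mod 712 = 641.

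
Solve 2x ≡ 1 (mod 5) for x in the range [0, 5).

3

gcd(5, 2) = 1.
By Bézout, 2×(-2) + 5×(1) = 1.
So 2×-2 ≡ 1 (mod 5), and -2 mod 5 = 3.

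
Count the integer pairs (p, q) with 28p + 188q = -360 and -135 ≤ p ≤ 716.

gcd(188, 28) = 4  (188 = 6×28 + 20, 28 = 1×20 + 8, 20 = 2×8 + 4, 8 = 2×4).
Back-substituting, 28×(-20) + 188×(3) = 4.
Scale by -90: particular solution (1800, -270); reduce p mod 47: (14, -4).
General solution: p = 14 + 47t, q = -4 - 7t for integer t.
-135 ≤ 14 + 47t ≤ 716 gives t ∈ [-3, 14], which is 18 values.

18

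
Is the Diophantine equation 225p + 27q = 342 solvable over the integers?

gcd(225, 27) = 9  (225 = 8·27 + 9, 27 = 3·9).
9 divides 342, so integer solutions exist.

yes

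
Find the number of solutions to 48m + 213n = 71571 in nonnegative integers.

gcd(213, 48) = 3.
By Bézout, 48·(-31) + 213·(7) = 3.
One solution: (40, 327).
General: m = 40 + 71t, n = 327 - 16t.
m ≥ 0 ⇒ t ≥ 0; n ≥ 0 ⇒ t ≤ 20. So t ∈ [0, 20]: 21 solutions.

21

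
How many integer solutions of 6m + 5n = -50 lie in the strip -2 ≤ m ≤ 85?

18

gcd(6, 5):
  6 = 1×5 + 1
  5 = 5×1
so gcd(6, 5) = 1.
Back-substitute for Bézout coefficients:
  1 = 6 - 1×5
  ... = 6×(1) + 5×(-1)
Scale by -50: particular solution (-50, 50); reduce m mod 5: (0, -10).
General solution: m = 0 + 5t, n = -10 - 6t for integer t.
-2 ≤ 0 + 5t ≤ 85 gives t ∈ [0, 17], which is 18 values.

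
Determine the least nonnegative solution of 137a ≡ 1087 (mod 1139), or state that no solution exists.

407

gcd(1139, 137) = 1.
1 divides 1087, so solutions exist.
By Bézout, 137*(-424) + 1139*(51) = 1.
So 137*(-424) ≡ 1 (mod 1139); multiply by 1087: a ≡ -460888 (mod 1139).
Smallest nonnegative: a = -460888 mod 1139 = 407.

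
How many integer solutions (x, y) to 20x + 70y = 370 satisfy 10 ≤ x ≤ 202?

27

gcd(70, 20) = 10.
By Bézout, 20*(-3) + 70*(1) = 10.
Particular solution: (1, 5).
General solution: x = 1 + 7t, y = 5 - 2t for integer t.
10 ≤ 1 + 7t ≤ 202 gives t ∈ [2, 28], which is 27 values.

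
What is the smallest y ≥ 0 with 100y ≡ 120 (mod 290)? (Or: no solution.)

gcd(290, 100) = 10  (290 = 2*100 + 90, 100 = 1*90 + 10, 90 = 9*10).
10 divides 120, so solutions exist.
Back-substituting, 100*(3) + 290*(-1) = 10.
So 100*(3) ≡ 10 (mod 290); multiply by 12: y ≡ 36 (mod 29).
Smallest nonnegative: y = 36 mod 29 = 7.

7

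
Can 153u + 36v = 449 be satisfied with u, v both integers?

gcd(153, 36) = 9  (153 = 4·36 + 9, 36 = 4·9).
9 does not divide 449 (remainder 8), so no integer solutions.

no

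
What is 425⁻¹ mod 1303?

gcd(1303, 425) = 1.
By Bézout, 425·(-512) + 1303·(167) = 1.
So 425·-512 ≡ 1 (mod 1303), and -512 mod 1303 = 791.

791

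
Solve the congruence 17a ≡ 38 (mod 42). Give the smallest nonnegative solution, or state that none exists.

gcd(42, 17) = 1.
1 divides 38, so solutions exist.
By Bézout, 17*(5) + 42*(-2) = 1.
So 17*(5) ≡ 1 (mod 42); multiply by 38: a ≡ 190 (mod 42).
Smallest nonnegative: a = 190 mod 42 = 22.

22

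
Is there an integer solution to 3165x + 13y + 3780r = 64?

gcd(3165, 13):
  3165 = 243*13 + 6
  13 = 2*6 + 1
  6 = 6*1
so gcd(3165, 13) = 1.
gcd(1, 3780) = 1.
1 divides 64, so integer solutions exist.

yes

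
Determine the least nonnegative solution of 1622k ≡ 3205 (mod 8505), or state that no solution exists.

gcd(8505, 1622) = 1  (8505 = 5×1622 + 395, 1622 = 4×395 + 42, 395 = 9×42 + 17, 42 = 2×17 + 8, 17 = 2×8 + 1, 8 = 8×1).
1 divides 3205, so solutions exist.
Back-substituting, 1622×(-1012) + 8505×(193) = 1.
So 1622×(-1012) ≡ 1 (mod 8505); multiply by 3205: k ≡ -3243460 (mod 8505).
Smallest nonnegative: k = -3243460 mod 8505 = 5450.

5450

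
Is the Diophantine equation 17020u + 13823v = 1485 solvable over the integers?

gcd(17020, 13823) = 23  (17020 = 1*13823 + 3197, 13823 = 4*3197 + 1035, 3197 = 3*1035 + 92, 1035 = 11*92 + 23, 92 = 4*23).
23 does not divide 1485 (remainder 13), so no integer solutions.

no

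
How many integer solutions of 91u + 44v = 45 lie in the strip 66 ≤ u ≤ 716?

gcd(91, 44) = 1  (91 = 2·44 + 3, 44 = 14·3 + 2, 3 = 1·2 + 1, 2 = 2·1).
Back-substituting, 91·(15) + 44·(-31) = 1.
Scale by 45: particular solution (675, -1395); reduce u mod 44: (15, -30).
General solution: u = 15 + 44t, v = -30 - 91t for integer t.
66 ≤ 15 + 44t ≤ 716 gives t ∈ [2, 15], which is 14 values.

14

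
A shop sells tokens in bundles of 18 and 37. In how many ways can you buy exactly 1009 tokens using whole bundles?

2

Need nonnegative integers with 18j + 37k = 1009.
gcd(18, 37) = 1, and 18·(-2) + 37·(1) = 1.
So (j₀, k₀) = (-2018, 1009); general j = -2018 + 37t, k = 1009 - 18t.
j ≥ 0 ⇒ t ≥ 55; k ≥ 0 ⇒ t ≤ 56. That's 2 values of t.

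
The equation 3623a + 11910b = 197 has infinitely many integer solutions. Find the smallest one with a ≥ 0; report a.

11509

gcd(11910, 3623) = 1  (11910 = 3*3623 + 1041, 3623 = 3*1041 + 500, 1041 = 2*500 + 41, 500 = 12*41 + 8, 41 = 5*8 + 1, 8 = 8*1).
1 divides 197, so solutions exist.
Back-substituting, 3623*(-1453) + 11910*(442) = 1.
Scale by 197/1 = 197: (a₀, b₀) = (-286241, 87074).
General solution: a = -286241 + 11910t, b = 87074 - 3623t for integer t.
a ≥ 0: smallest is -286241 mod 11910 = 11509 (at t = 25), with b = -3501.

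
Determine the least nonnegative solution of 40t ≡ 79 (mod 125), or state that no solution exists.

gcd(125, 40) = 5.
5 does not divide 79, so the congruence has no solution.

no solution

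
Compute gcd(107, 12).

gcd(107, 12):
  107 = 8·12 + 11
  12 = 1·11 + 1
  11 = 11·1
so gcd(107, 12) = 1.

1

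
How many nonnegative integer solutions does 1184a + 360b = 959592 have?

gcd(1184, 360) = 8  (1184 = 3*360 + 104, 360 = 3*104 + 48, 104 = 2*48 + 8, 48 = 6*8).
Back-substituting, 1184*(7) + 360*(-23) = 8.
Scale by 119949: one solution is (839643, -2758827). Reduce a mod 45: (33, 2557).
General: a = 33 + 45t, b = 2557 - 148t.
a ≥ 0 ⇒ t ≥ 0; b ≥ 0 ⇒ t ≤ 17. So t ∈ [0, 17]: 18 solutions.

18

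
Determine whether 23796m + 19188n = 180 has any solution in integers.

gcd(23796, 19188) = 36.
36 divides 180, so integer solutions exist.

yes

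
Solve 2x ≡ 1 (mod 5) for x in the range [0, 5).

gcd(5, 2):
  5 = 2*2 + 1
  2 = 2*1
so gcd(5, 2) = 1.
Back-substitute for Bézout coefficients:
  1 = 5 - 2*2
  ... = 2*(-2) + 5*(1)
So 2*-2 ≡ 1 (mod 5), and -2 mod 5 = 3.

3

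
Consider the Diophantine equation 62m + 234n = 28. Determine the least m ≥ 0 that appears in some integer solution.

8

gcd(234, 62):
  234 = 3×62 + 48
  62 = 1×48 + 14
  48 = 3×14 + 6
  14 = 2×6 + 2
  6 = 3×2
so gcd(234, 62) = 2.
2 divides 28, so solutions exist.
Back-substitute for Bézout coefficients:
  2 = 14 - 2×6
  ... = 62×(34) + 234×(-9)
Scale by 28/2 = 14: (m₀, n₀) = (476, -126).
General solution: m = 476 + 117t, n = -126 - 31t for integer t.
m ≥ 0: smallest is 476 mod 117 = 8 (at t = -4), with n = -2.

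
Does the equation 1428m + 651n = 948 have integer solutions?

gcd(1428, 651) = 21  (1428 = 2·651 + 126, 651 = 5·126 + 21, 126 = 6·21).
21 does not divide 948 (remainder 3), so no integer solutions.

no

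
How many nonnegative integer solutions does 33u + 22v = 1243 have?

19

gcd(33, 22) = 11  (33 = 1*22 + 11, 22 = 2*11).
Back-substituting, 33*(1) + 22*(-1) = 11.
Scale by 113: one solution is (113, -113). Reduce u mod 2: (1, 55).
General: u = 1 + 2t, v = 55 - 3t.
u ≥ 0 ⇒ t ≥ 0; v ≥ 0 ⇒ t ≤ 18. So t ∈ [0, 18]: 19 solutions.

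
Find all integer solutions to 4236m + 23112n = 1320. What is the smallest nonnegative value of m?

gcd(23112, 4236) = 12.
12 divides 1320, so solutions exist.
By Bézout, 4236*(311) + 23112*(-57) = 12.
Scale by 1320/12 = 110: (m₀, n₀) = (34210, -6270).
General solution: m = 34210 + 1926t, n = -6270 - 353t for integer t.
m ≥ 0: smallest is 34210 mod 1926 = 1468 (at t = -17), with n = -269.

1468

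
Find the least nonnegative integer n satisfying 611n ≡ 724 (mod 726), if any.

524

gcd(726, 611) = 1  (726 = 1×611 + 115, 611 = 5×115 + 36, 115 = 3×36 + 7, 36 = 5×7 + 1, 7 = 7×1).
1 divides 724, so solutions exist.
Back-substituting, 611×(101) + 726×(-85) = 1.
So 611×(101) ≡ 1 (mod 726); multiply by 724: n ≡ 73124 (mod 726).
Smallest nonnegative: n = 73124 mod 726 = 524.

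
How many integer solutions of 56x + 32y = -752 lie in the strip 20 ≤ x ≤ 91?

18

gcd(56, 32) = 8.
By Bézout, 56·(-1) + 32·(2) = 8.
Particular solution: (2, -27).
General solution: x = 2 + 4t, y = -27 - 7t for integer t.
20 ≤ 2 + 4t ≤ 91 gives t ∈ [5, 22], which is 18 values.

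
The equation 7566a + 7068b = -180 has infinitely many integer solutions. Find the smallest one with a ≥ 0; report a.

gcd(7566, 7068) = 6.
6 divides -180, so solutions exist.
By Bézout, 7566×(-369) + 7068×(395) = 6.
Scale by -180/6 = -30: (a₀, b₀) = (11070, -11850).
General solution: a = 11070 + 1178t, b = -11850 - 1261t for integer t.
a ≥ 0: smallest is 11070 mod 1178 = 468 (at t = -9), with b = -501.

468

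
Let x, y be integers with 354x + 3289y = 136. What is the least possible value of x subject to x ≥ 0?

2862

gcd(3289, 354):
  3289 = 9×354 + 103
  354 = 3×103 + 45
  103 = 2×45 + 13
  45 = 3×13 + 6
  13 = 2×6 + 1
  6 = 6×1
so gcd(3289, 354) = 1.
1 divides 136, so solutions exist.
Back-substitute for Bézout coefficients:
  1 = 13 - 2×6
  ... = 354×(-511) + 3289×(55)
Scale by 136/1 = 136: (x₀, y₀) = (-69496, 7480).
General solution: x = -69496 + 3289t, y = 7480 - 354t for integer t.
x ≥ 0: smallest is -69496 mod 3289 = 2862 (at t = 22), with y = -308.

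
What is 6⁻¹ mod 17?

3

gcd(17, 6) = 1.
By Bézout, 6×(3) + 17×(-1) = 1.
So 6×3 ≡ 1 (mod 17), and 3 mod 17 = 3.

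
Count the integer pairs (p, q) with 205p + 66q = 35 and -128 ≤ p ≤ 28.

3

gcd(205, 66) = 1.
By Bézout, 205×(19) + 66×(-59) = 1.
Particular solution: (5, -15).
General solution: p = 5 + 66t, q = -15 - 205t for integer t.
-128 ≤ 5 + 66t ≤ 28 gives t ∈ [-2, 0], which is 3 values.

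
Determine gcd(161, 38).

1

gcd(161, 38) = 1  (161 = 4*38 + 9, 38 = 4*9 + 2, 9 = 4*2 + 1, 2 = 2*1).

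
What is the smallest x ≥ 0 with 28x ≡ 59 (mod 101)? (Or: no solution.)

gcd(101, 28) = 1  (101 = 3*28 + 17, 28 = 1*17 + 11, 17 = 1*11 + 6, 11 = 1*6 + 5, 6 = 1*5 + 1, 5 = 5*1).
1 divides 59, so solutions exist.
Back-substituting, 28*(-18) + 101*(5) = 1.
So 28*(-18) ≡ 1 (mod 101); multiply by 59: x ≡ -1062 (mod 101).
Smallest nonnegative: x = -1062 mod 101 = 49.

49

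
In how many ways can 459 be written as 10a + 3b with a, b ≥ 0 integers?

16

gcd(10, 3):
  10 = 3×3 + 1
  3 = 3×1
so gcd(10, 3) = 1.
Back-substitute for Bézout coefficients:
  1 = 10 - 3×3
  ... = 10×(1) + 3×(-3)
Scale by 459: one solution is (459, -1377). Reduce a mod 3: (0, 153).
General: a = 0 + 3t, b = 153 - 10t.
a ≥ 0 ⇒ t ≥ 0; b ≥ 0 ⇒ t ≤ 15. So t ∈ [0, 15]: 16 solutions.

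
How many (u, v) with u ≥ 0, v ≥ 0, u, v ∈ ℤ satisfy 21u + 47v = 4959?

gcd(47, 21) = 1  (47 = 2×21 + 5, 21 = 4×5 + 1, 5 = 5×1).
Back-substituting, 21×(9) + 47×(-4) = 1.
Scale by 4959: one solution is (44631, -19836). Reduce u mod 47: (28, 93).
General: u = 28 + 47t, v = 93 - 21t.
u ≥ 0 ⇒ t ≥ 0; v ≥ 0 ⇒ t ≤ 4. So t ∈ [0, 4]: 5 solutions.

5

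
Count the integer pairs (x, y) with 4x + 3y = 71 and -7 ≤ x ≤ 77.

gcd(4, 3) = 1  (4 = 1·3 + 1, 3 = 3·1).
Back-substituting, 4·(1) + 3·(-1) = 1.
Scale by 71: particular solution (71, -71); reduce x mod 3: (2, 21).
General solution: x = 2 + 3t, y = 21 - 4t for integer t.
-7 ≤ 2 + 3t ≤ 77 gives t ∈ [-3, 25], which is 29 values.

29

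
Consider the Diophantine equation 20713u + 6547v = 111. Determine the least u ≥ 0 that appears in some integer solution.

165

gcd(20713, 6547) = 1  (20713 = 3×6547 + 1072, 6547 = 6×1072 + 115, 1072 = 9×115 + 37, 115 = 3×37 + 4, 37 = 9×4 + 1, 4 = 4×1).
1 divides 111, so solutions exist.
Back-substituting, 20713×(1594) + 6547×(-5043) = 1.
Scale by 111/1 = 111: (u₀, v₀) = (176934, -559773).
General solution: u = 176934 + 6547t, v = -559773 - 20713t for integer t.
u ≥ 0: smallest is 176934 mod 6547 = 165 (at t = -27), with v = -522.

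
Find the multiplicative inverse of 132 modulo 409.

220

gcd(409, 132) = 1.
By Bézout, 132×(-189) + 409×(61) = 1.
So 132×-189 ≡ 1 (mod 409), and -189 mod 409 = 220.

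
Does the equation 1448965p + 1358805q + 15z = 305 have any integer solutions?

gcd(1448965, 1358805) = 35  (1448965 = 1·1358805 + 90160, 1358805 = 15·90160 + 6405, 90160 = 14·6405 + 490, 6405 = 13·490 + 35, 490 = 14·35).
gcd(35, 15) = 5.
5 divides 305, so integer solutions exist.

yes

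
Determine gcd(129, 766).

1

gcd(766, 129):
  766 = 5×129 + 121
  129 = 1×121 + 8
  121 = 15×8 + 1
  8 = 8×1
so gcd(766, 129) = 1.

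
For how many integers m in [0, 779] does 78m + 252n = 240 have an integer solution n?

19

gcd(252, 78) = 6.
By Bézout, 78*(13) + 252*(-4) = 6.
Particular solution: (16, -4).
General solution: m = 16 + 42t, n = -4 - 13t for integer t.
0 ≤ 16 + 42t ≤ 779 gives t ∈ [0, 18], which is 19 values.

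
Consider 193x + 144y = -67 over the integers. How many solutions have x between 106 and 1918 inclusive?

13

gcd(193, 144):
  193 = 1×144 + 49
  144 = 2×49 + 46
  49 = 1×46 + 3
  46 = 15×3 + 1
  3 = 3×1
so gcd(193, 144) = 1.
Back-substitute for Bézout coefficients:
  1 = 46 - 15×3
  ... = 193×(-47) + 144×(63)
Scale by -67: particular solution (3149, -4221); reduce x mod 144: (125, -168).
General solution: x = 125 + 144t, y = -168 - 193t for integer t.
106 ≤ 125 + 144t ≤ 1918 gives t ∈ [0, 12], which is 13 values.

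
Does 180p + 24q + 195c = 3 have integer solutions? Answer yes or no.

yes

gcd(180, 24) = 12  (180 = 7*24 + 12, 24 = 2*12).
gcd(12, 195) = 3.
3 divides 3, so integer solutions exist.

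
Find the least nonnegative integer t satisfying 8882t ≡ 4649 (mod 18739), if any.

gcd(18739, 8882):
  18739 = 2·8882 + 975
  8882 = 9·975 + 107
  975 = 9·107 + 12
  107 = 8·12 + 11
  12 = 1·11 + 1
  11 = 11·1
so gcd(18739, 8882) = 1.
1 divides 4649, so solutions exist.
Back-substitute for Bézout coefficients:
  1 = 12 - 1·11
  ... = 8882·(-1576) + 18739·(747)
So 8882·(-1576) ≡ 1 (mod 18739); multiply by 4649: t ≡ -7326824 (mod 18739).
Smallest nonnegative: t = -7326824 mod 18739 = 125.

125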